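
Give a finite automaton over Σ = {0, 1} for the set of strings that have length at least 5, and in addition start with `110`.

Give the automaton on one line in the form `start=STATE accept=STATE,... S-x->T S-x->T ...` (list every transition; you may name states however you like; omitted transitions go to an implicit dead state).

Build one automaton per condition and run them in lockstep. One (7 states) tracks the input length, saturating at 6; the other (5 states) tracks whether the input so far still matches the prefix `110`. Each combined state is a pair, one component from each; accept when both components accept. Equivalent product states are then merged.
With 7 states:
        0   1  
>  s0   s1  s2 
   s1   s1  s1 
   s2   s1  s3 
   s3   s4  s1 
   s4   s5  s5 
   s5   s6  s6 
 * s6   s6  s6 
(> = start, * = accepting)

start=s0 accept=s6 s0-0->s1 s0-1->s2 s1-0->s1 s1-1->s1 s2-0->s1 s2-1->s3 s3-0->s4 s3-1->s1 s4-0->s5 s4-1->s5 s5-0->s6 s5-1->s6 s6-0->s6 s6-1->s6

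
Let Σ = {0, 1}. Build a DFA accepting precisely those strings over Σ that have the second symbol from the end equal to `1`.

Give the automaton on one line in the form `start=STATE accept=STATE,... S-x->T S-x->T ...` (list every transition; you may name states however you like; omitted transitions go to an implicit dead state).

A DFA must remember the last 2 symbols (since which symbol is second-to-last isn't known until the input ends). Use one state per possible window of the last ≤2 symbols; accept from those whose window starts with `1`.
        0   1  
>  q0   q1  q2 
   q1   q3  q4 
   q2   q5  q6 
   q3   q3  q4 
   q4   q5  q6 
 * q5   q3  q4 
 * q6   q5  q6 
(> = start, * = accepting)

start=q0 accept=q5,q6 q0-0->q1 q0-1->q2 q1-0->q3 q1-1->q4 q2-0->q5 q2-1->q6 q3-0->q3 q3-1->q4 q4-0->q5 q4-1->q6 q5-0->q3 q5-1->q4 q6-0->q5 q6-1->q6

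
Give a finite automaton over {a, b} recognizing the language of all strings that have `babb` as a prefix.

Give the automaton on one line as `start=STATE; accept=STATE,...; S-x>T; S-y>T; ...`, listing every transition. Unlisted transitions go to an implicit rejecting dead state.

Walk along `babb` while the input agrees: from s0 take `b` to s1, and so on. Any deviation drops to the rejecting sink s5. Once s4 is reached the prefix is confirmed and every continuation is accepted.
With 6 states:
        a   b  
>  s0   s5  s1 
   s1   s2  s5 
   s2   s5  s3 
   s3   s5  s4 
 * s4   s4  s4 
   s5   s5  s5 
(> = start, * = accepting)

start=s0; accept=s4; s0-a>s5; s0-b>s1; s1-a>s2; s1-b>s5; s2-a>s5; s2-b>s3; s3-a>s5; s3-b>s4; s4-a>s4; s4-b>s4; s5-a>s5; s5-b>s5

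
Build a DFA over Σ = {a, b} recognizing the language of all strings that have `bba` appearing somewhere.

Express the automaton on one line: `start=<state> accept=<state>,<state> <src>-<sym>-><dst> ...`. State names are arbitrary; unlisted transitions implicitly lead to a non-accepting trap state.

start=S0 accept=S3 S0-a->S0 S0-b->S1 S1-a->S0 S1-b->S2 S2-a->S3 S2-b->S2 S3-a->S3 S3-b->S3

Track how much of `bba` has been matched so far: state S0 is no progress, S3 is the absorbing accept state reached once `bba` has occurred. Intermediate states record partial matches; on a mismatch, fall back to the longest reusable overlap.
        a   b  
>  S0   S0  S1 
   S1   S0  S2 
   S2   S3  S2 
 * S3   S3  S3 
(> = start, * = accepting)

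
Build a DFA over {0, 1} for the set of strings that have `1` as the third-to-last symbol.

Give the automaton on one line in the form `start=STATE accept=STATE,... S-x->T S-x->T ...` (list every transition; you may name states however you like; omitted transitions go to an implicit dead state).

Because acceptance depends on a position counted from the end, the machine has to buffer the most recent 3 symbols. Make each state the string of the last up-to-3 symbols read; on input `x` shift the window left and append `x`. Accept when the buffered window has length 3 and begins with `1`.
15 states suffice.
          0    1  
>  s0     s1   s2 
   s1     s3   s4 
   s2     s5   s6 
   s3     s7   s8 
   s4     s9  s10 
   s5    s11  s12 
   s6    s13  s14 
   s7     s7   s8 
   s8     s9  s10 
   s9    s11  s12 
   s10   s13  s14 
 * s11    s7   s8 
 * s12    s9  s10 
 * s13   s11  s12 
 * s14   s13  s14 
(> = start, * = accepting)

start=s0 accept=s11,s12,s13,s14 s0-0->s1 s0-1->s2 s1-0->s3 s1-1->s4 s2-0->s5 s2-1->s6 s3-0->s7 s3-1->s8 s4-0->s9 s4-1->s10 s5-0->s11 s5-1->s12 s6-0->s13 s6-1->s14 s7-0->s7 s7-1->s8 s8-0->s9 s8-1->s10 s9-0->s11 s9-1->s12 s10-0->s13 s10-1->s14 s11-0->s7 s11-1->s8 s12-0->s9 s12-1->s10 s13-0->s11 s13-1->s12 s14-0->s13 s14-1->s14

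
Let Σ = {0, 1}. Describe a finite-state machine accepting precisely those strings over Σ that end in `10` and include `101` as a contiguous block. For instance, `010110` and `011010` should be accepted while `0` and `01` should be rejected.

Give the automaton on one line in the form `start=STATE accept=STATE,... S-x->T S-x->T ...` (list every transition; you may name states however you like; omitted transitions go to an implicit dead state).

Handle the two conditions separately and then intersect. The first has 3 states tracking how much of the suffix `10` has currently been matched; the second has 4 states tracking whether and how much of `101` has been seen. A product state is a pair (one from each), accepting exactly when both do.
A 6-state machine:
       0  1 
>  A   A  B 
   B   C  B 
   C   A  D 
   D   E  D 
 * E   F  D 
   F   F  D 
(> = start, * = accepting)

start=A accept=E A-0->A A-1->B B-0->C B-1->B C-0->A C-1->D D-0->E D-1->D E-0->F E-1->D F-0->F F-1->D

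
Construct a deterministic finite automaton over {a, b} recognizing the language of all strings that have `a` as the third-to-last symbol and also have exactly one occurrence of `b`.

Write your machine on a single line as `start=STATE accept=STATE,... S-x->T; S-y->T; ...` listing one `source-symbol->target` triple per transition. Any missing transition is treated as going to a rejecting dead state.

Build one automaton per condition and run them in lockstep. The first has 15 states tracking the last 3 symbols read; the second has 3 states tracking the count of `b`s, saturating at 2. A product state is a pair (one from each), accepting exactly when both do. After merging equivalent states the machine shrinks.
An 11-state machine:
          a    b  
>  s0     s1   s2 
   s1     s3   s4 
   s2     s5   s6 
   s3     s3   s7 
   s4     s8   s6 
   s5     s9   s6 
   s6     s6   s6 
 * s7     s8   s6 
 * s8     s9   s6 
   s9    s10   s6 
 * s10   s10   s6 
(> = start, * = accepting)

start=s0; accept=s7,s8,s10; s0-a->s1; s0-b->s2; s1-a->s3; s1-b->s4; s2-a->s5; s2-b->s6; s3-a->s3; s3-b->s7; s4-a->s8; s4-b->s6; s5-a->s9; s5-b->s6; s6-a->s6; s6-b->s6; s7-a->s8; s7-b->s6; s8-a->s9; s8-b->s6; s9-a->s10; s9-b->s6; s10-a->s10; s10-b->s6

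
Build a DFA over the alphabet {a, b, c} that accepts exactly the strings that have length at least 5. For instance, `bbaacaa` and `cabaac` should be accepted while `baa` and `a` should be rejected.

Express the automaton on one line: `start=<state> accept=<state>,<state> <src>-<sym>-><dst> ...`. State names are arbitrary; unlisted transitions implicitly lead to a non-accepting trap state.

We only need to distinguish lengths 0, 1, …, 5, and '>5'. Chain S0 → S1 → S2 → S3 → S4 → S5 → S6 on every symbol, with S6 looping. Accepting states: {S5, S6}.
A 7-state machine:
        a   b   c  
>  S0   S1  S1  S1 
   S1   S2  S2  S2 
   S2   S3  S3  S3 
   S3   S4  S4  S4 
   S4   S5  S5  S5 
 * S5   S6  S6  S6 
 * S6   S6  S6  S6 
(> = start, * = accepting)

start=S0 accept=S5,S6 S0-a->S1 S0-b->S1 S0-c->S1 S1-a->S2 S1-b->S2 S1-c->S2 S2-a->S3 S2-b->S3 S2-c->S3 S3-a->S4 S3-b->S4 S3-c->S4 S4-a->S5 S4-b->S5 S4-c->S5 S5-a->S6 S5-b->S6 S5-c->S6 S6-a->S6 S6-b->S6 S6-c->S6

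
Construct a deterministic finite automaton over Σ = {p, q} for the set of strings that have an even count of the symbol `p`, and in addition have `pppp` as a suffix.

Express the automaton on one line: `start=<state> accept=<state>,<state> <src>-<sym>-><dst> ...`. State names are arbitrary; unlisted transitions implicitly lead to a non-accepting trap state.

start=A accept=G A-p->B A-q->A B-p->C B-q->D C-p->E C-q->A D-p->F D-q->D E-p->G E-q->D F-p->H F-q->A G-p->I G-q->A H-p->J H-q->D I-p->G I-q->D J-p->I J-q->A

Handle the two conditions separately and then intersect. The first has 2 states tracking the count of `p`s modulo 2; the second has 5 states tracking how much of the suffix `pppp` has currently been matched. A product state is a pair (one from each), accepting exactly when both do.
A 10-state machine:
       p  q 
>  A   B  A 
   B   C  D 
   C   E  A 
   D   F  D 
   E   G  D 
   F   H  A 
 * G   I  A 
   H   J  D 
   I   G  D 
   J   I  A 
(> = start, * = accepting)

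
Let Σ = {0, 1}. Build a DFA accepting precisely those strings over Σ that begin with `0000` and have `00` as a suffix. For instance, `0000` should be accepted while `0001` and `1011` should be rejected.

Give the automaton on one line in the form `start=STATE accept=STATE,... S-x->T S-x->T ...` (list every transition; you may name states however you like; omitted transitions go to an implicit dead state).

start=A accept=F A-0->B A-1->C B-0->D B-1->C C-0->C C-1->C D-0->E D-1->C E-0->F E-1->C F-0->F F-1->G G-0->H G-1->G H-0->F H-1->G

Build one automaton per condition and run them in lockstep. One (6 states) tracks whether the input so far still matches the prefix `0000`; the other (3 states) tracks how much of the suffix `00` has currently been matched. Each combined state is a pair, one component from each; accept when both components accept. Minimizing collapses redundant product states.
With 8 states:
       0  1 
>  A   B  C 
   B   D  C 
   C   C  C 
   D   E  C 
   E   F  C 
 * F   F  G 
   G   H  G 
   H   F  G 
(> = start, * = accepting)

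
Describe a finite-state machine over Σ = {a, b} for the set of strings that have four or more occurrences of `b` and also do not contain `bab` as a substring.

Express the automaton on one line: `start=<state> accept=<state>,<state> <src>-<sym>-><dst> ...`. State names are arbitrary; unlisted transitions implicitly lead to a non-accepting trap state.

Handle the two conditions separately and then intersect. One (6 states) tracks the count of `b`s, saturating at 5; the other (4 states) tracks partial matches of the forbidden pattern `bab`. Each combined state is a pair, one component from each; accept when both components accept. Equivalent product states are then merged.
With 14 states:
          a    b  
>  S0     S0   S1 
   S1     S2   S3 
   S2     S4   S5 
   S3     S6   S7 
   S4     S4   S3 
   S5     S5   S5 
   S6     S8   S5 
   S7     S9  S10 
   S8     S8   S7 
   S9    S11   S5 
 * S10   S12  S10 
   S11   S11  S10 
 * S12   S13   S5 
 * S13   S13  S10 
(> = start, * = accepting)

start=S0 accept=S10,S12,S13 S0-a->S0 S0-b->S1 S1-a->S2 S1-b->S3 S2-a->S4 S2-b->S5 S3-a->S6 S3-b->S7 S4-a->S4 S4-b->S3 S5-a->S5 S5-b->S5 S6-a->S8 S6-b->S5 S7-a->S9 S7-b->S10 S8-a->S8 S8-b->S7 S9-a->S11 S9-b->S5 S10-a->S12 S10-b->S10 S11-a->S11 S11-b->S10 S12-a->S13 S12-b->S5 S13-a->S13 S13-b->S10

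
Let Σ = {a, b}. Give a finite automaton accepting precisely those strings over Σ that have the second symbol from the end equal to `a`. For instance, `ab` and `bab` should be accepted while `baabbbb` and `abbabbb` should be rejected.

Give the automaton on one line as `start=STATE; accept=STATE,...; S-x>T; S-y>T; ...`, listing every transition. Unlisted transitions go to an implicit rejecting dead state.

A DFA must remember the last 2 symbols (since which symbol is second-to-last isn't known until the input ends). Use one state per possible window of the last ≤2 symbols; accept from those whose window starts with `a`.
A 7-state machine:
        a   b  
>  q0   q1  q2 
   q1   q3  q4 
   q2   q5  q6 
 * q3   q3  q4 
 * q4   q5  q6 
   q5   q3  q4 
   q6   q5  q6 
(> = start, * = accepting)

start=q0; accept=q3,q4; q0-a>q1; q0-b>q2; q1-a>q3; q1-b>q4; q2-a>q5; q2-b>q6; q3-a>q3; q3-b>q4; q4-a>q5; q4-b>q6; q5-a>q3; q5-b>q4; q6-a>q5; q6-b>q6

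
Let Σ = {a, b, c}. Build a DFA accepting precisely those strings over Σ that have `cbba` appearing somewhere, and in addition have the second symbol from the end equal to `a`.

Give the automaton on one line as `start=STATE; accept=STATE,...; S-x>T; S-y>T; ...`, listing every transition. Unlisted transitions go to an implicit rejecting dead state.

Run two small machines in parallel and take their product. One (5 states) tracks whether and how much of `cbba` has been seen; the other (13 states) tracks the last 2 symbols read. Each combined state is a pair, one component from each; accept when both components accept. Minimizing collapses redundant product states.
8 states suffice.
        a   b   c  
>  q0   q0  q0  q1 
   q1   q0  q2  q1 
   q2   q0  q3  q1 
   q3   q4  q0  q1 
   q4   q5  q6  q6 
 * q5   q5  q6  q6 
 * q6   q4  q7  q7 
   q7   q4  q7  q7 
(> = start, * = accepting)

start=q0; accept=q5,q6; q0-a>q0; q0-b>q0; q0-c>q1; q1-a>q0; q1-b>q2; q1-c>q1; q2-a>q0; q2-b>q3; q2-c>q1; q3-a>q4; q3-b>q0; q3-c>q1; q4-a>q5; q4-b>q6; q4-c>q6; q5-a>q5; q5-b>q6; q5-c>q6; q6-a>q4; q6-b>q7; q6-c>q7; q7-a>q4; q7-b>q7; q7-c>q7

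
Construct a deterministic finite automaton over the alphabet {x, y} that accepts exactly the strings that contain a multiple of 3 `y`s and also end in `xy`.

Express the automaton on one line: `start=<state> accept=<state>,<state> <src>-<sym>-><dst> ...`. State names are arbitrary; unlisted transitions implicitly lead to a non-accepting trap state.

start=s0 accept=s4 s0-x->s0 s0-y->s1 s1-x->s1 s1-y->s2 s2-x->s3 s2-y->s0 s3-x->s3 s3-y->s4 s4-x->s0 s4-y->s1

Build one automaton per condition and run them in lockstep. The first has 3 states tracking the count of `y`s modulo 3; the second has 3 states tracking how much of the suffix `xy` has currently been matched. A product state is a pair (one from each), accepting exactly when both do. Equivalent product states are then merged.
With 5 states:
        x   y  
>  s0   s0  s1 
   s1   s1  s2 
   s2   s3  s0 
   s3   s3  s4 
 * s4   s0  s1 
(> = start, * = accepting)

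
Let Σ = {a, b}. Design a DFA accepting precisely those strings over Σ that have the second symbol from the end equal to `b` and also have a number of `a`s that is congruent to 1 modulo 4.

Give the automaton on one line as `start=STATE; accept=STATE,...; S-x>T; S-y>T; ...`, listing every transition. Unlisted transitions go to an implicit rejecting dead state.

start=q0; accept=q5,q7; q0-a>q1; q0-b>q2; q1-a>q3; q1-b>q4; q2-a>q5; q2-b>q2; q3-a>q6; q3-b>q3; q4-a>q3; q4-b>q7; q5-a>q3; q5-b>q4; q6-a>q0; q6-b>q6; q7-a>q3; q7-b>q7

Run two small machines in parallel and take their product. One (7 states) tracks the last 2 symbols read; the other (4 states) tracks the count of `a`s modulo 4. Each combined state is a pair, one component from each; accept when both components accept. After merging equivalent states the machine shrinks.
8 states suffice.
        a   b  
>  q0   q1  q2 
   q1   q3  q4 
   q2   q5  q2 
   q3   q6  q3 
   q4   q3  q7 
 * q5   q3  q4 
   q6   q0  q6 
 * q7   q3  q7 
(> = start, * = accepting)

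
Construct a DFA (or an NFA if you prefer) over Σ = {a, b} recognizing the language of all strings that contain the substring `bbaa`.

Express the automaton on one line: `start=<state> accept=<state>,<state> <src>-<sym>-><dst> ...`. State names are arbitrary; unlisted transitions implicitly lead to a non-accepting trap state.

start=q0 accept=q4 q0-a->q0 q0-b->q1 q1-a->q0 q1-b->q2 q2-a->q3 q2-b->q2 q3-a->q4 q3-b->q1 q4-a->q4 q4-b->q4

States q0..q3 record the length of the longest prefix of `bbaa` that matches the current input suffix. Reaching q4 means `bbaa` has been seen, and we stay there forever. Accept from q4.
        a   b  
>  q0   q0  q1 
   q1   q0  q2 
   q2   q3  q2 
   q3   q4  q1 
 * q4   q4  q4 
(> = start, * = accepting)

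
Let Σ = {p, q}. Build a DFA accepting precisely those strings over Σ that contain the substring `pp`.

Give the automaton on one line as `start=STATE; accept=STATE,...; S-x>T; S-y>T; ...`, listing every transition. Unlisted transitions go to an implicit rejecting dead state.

start=s0; accept=s2; s0-p>s1; s0-q>s0; s1-p>s2; s1-q>s0; s2-p>s2; s2-q>s2

Track how much of `pp` has been matched so far: state s0 is no progress, s2 is the absorbing accept state reached once `pp` has occurred. Intermediate states record partial matches; on a mismatch, fall back to the longest reusable overlap.
        p   q  
>  s0   s1  s0 
   s1   s2  s0 
 * s2   s2  s2 
(> = start, * = accepting)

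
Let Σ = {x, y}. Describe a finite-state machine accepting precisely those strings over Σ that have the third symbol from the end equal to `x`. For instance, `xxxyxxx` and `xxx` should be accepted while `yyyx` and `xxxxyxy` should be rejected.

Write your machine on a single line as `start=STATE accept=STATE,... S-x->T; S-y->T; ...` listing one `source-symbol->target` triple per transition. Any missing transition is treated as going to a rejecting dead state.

start=q0; accept=q7,q8,q9,q10; q0-x->q1; q0-y->q2; q1-x->q3; q1-y->q4; q2-x->q5; q2-y->q6; q3-x->q7; q3-y->q8; q4-x->q9; q4-y->q10; q5-x->q11; q5-y->q12; q6-x->q13; q6-y->q14; q7-x->q7; q7-y->q8; q8-x->q9; q8-y->q10; q9-x->q11; q9-y->q12; q10-x->q13; q10-y->q14; q11-x->q7; q11-y->q8; q12-x->q9; q12-y->q10; q13-x->q11; q13-y->q12; q14-x->q13; q14-y->q14

A DFA must remember the last 3 symbols (since which symbol is third-to-last isn't known until the input ends). Use one state per possible window of the last ≤3 symbols; accept from those whose window starts with `x`.
          x    y  
>  q0     q1   q2 
   q1     q3   q4 
   q2     q5   q6 
   q3     q7   q8 
   q4     q9  q10 
   q5    q11  q12 
   q6    q13  q14 
 * q7     q7   q8 
 * q8     q9  q10 
 * q9    q11  q12 
 * q10   q13  q14 
   q11    q7   q8 
   q12    q9  q10 
   q13   q11  q12 
   q14   q13  q14 
(> = start, * = accepting)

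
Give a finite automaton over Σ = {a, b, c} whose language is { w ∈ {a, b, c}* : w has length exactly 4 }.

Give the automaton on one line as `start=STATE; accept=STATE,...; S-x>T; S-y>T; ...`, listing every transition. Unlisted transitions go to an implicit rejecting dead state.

start=s0; accept=s4; s0-a>s1; s0-b>s1; s0-c>s1; s1-a>s2; s1-b>s2; s1-c>s2; s2-a>s3; s2-b>s3; s2-c>s3; s3-a>s4; s3-b>s4; s3-c>s4; s4-a>s5; s4-b>s5; s4-c>s5; s5-a>s5; s5-b>s5; s5-c>s5

Count input length up to 5: every symbol moves from s0 toward s5, which means 'more than 4' and absorbs. Accept from {s4}.
With 6 states:
        a   b   c  
>  s0   s1  s1  s1 
   s1   s2  s2  s2 
   s2   s3  s3  s3 
   s3   s4  s4  s4 
 * s4   s5  s5  s5 
   s5   s5  s5  s5 
(> = start, * = accepting)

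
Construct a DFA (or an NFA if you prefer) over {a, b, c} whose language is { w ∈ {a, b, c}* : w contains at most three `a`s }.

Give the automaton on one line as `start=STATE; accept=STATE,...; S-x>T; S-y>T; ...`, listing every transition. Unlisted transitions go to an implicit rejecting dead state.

start=s0; accept=s0,s1,s2,s3; s0-a>s1; s0-b>s0; s0-c>s0; s1-a>s2; s1-b>s1; s1-c>s1; s2-a>s3; s2-b>s2; s2-c>s2; s3-a>s4; s3-b>s3; s3-c>s3; s4-a>s4; s4-b>s4; s4-c>s4

Count `a`s, saturating at 4: states s0 through s3 mean 0 through 3 `a`s seen; s4 means more than 3. Each `a` increments (capped at s4); other symbols loop. Accept from {s0, s1, s2, s3}.
With 5 states:
        a   b   c  
>* s0   s1  s0  s0 
 * s1   s2  s1  s1 
 * s2   s3  s2  s2 
 * s3   s4  s3  s3 
   s4   s4  s4  s4 
(> = start, * = accepting)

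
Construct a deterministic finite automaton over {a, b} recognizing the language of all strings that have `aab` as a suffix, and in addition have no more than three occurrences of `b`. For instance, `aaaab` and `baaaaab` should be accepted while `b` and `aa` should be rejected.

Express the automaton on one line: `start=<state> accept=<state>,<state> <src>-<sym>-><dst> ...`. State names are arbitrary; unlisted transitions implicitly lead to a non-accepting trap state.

Handle the two conditions separately and then intersect. The first has 4 states tracking how much of the suffix `aab` has currently been matched; the second has 5 states tracking the count of `b`s, saturating at 4. A product state is a pair (one from each), accepting exactly when both do. After merging equivalent states the machine shrinks.
With 13 states:
          a    b  
>  s0     s1   s2 
   s1     s3   s2 
   s2     s4   s5 
   s3     s3   s6 
   s4     s7   s5 
   s5     s8   s9 
 * s6     s4   s5 
   s7     s7  s10 
   s8    s11   s9 
   s9     s9   s9 
 * s10    s8   s9 
   s11   s11  s12 
 * s12    s9   s9 
(> = start, * = accepting)

start=s0 accept=s6,s10,s12 s0-a->s1 s0-b->s2 s1-a->s3 s1-b->s2 s2-a->s4 s2-b->s5 s3-a->s3 s3-b->s6 s4-a->s7 s4-b->s5 s5-a->s8 s5-b->s9 s6-a->s4 s6-b->s5 s7-a->s7 s7-b->s10 s8-a->s11 s8-b->s9 s9-a->s9 s9-b->s9 s10-a->s8 s10-b->s9 s11-a->s11 s11-b->s12 s12-a->s9 s12-b->s9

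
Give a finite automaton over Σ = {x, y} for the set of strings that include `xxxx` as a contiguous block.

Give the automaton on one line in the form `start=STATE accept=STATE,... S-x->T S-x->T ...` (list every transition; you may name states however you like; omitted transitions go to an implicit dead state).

Track how much of `xxxx` has been matched so far: state A is no progress, E is the absorbing accept state reached once `xxxx` has occurred. Intermediate states record partial matches; on a mismatch, fall back to the longest reusable overlap.
5 states suffice.
       x  y 
>  A   B  A 
   B   C  A 
   C   D  A 
   D   E  A 
 * E   E  E 
(> = start, * = accepting)

start=A accept=E A-x->B A-y->A B-x->C B-y->A C-x->D C-y->A D-x->E D-y->A E-x->E E-y->E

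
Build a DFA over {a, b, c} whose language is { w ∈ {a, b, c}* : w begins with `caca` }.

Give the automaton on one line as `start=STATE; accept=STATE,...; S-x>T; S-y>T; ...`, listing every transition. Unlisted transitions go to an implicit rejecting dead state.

Check the first 4 symbols one by one: S0 through S3 record how many have matched `caca` so far; any wrong symbol goes to the dead state S5. After all 4 match we enter the accepting sink S4.
With 6 states:
        a   b   c  
>  S0   S5  S5  S1 
   S1   S2  S5  S5 
   S2   S5  S5  S3 
   S3   S4  S5  S5 
 * S4   S4  S4  S4 
   S5   S5  S5  S5 
(> = start, * = accepting)

start=S0; accept=S4; S0-a>S5; S0-b>S5; S0-c>S1; S1-a>S2; S1-b>S5; S1-c>S5; S2-a>S5; S2-b>S5; S2-c>S3; S3-a>S4; S3-b>S5; S3-c>S5; S4-a>S4; S4-b>S4; S4-c>S4; S5-a>S5; S5-b>S5; S5-c>S5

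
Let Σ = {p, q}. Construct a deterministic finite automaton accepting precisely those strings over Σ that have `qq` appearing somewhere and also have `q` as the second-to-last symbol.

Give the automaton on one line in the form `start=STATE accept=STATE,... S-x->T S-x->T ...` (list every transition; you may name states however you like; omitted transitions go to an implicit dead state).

Build one automaton per condition and run them in lockstep. One (3 states) tracks whether and how much of `qq` has been seen; the other (7 states) tracks the last 2 symbols read. Each combined state is a pair, one component from each; accept when both components accept.
A 10-state machine:
       p  q 
>  A   B  C 
   B   D  E 
   C   F  G 
   D   D  E 
   E   F  G 
   F   D  E 
 * G   H  G 
 * H   I  J 
   I   I  J 
   J   H  G 
(> = start, * = accepting)

start=A accept=G,H A-p->B A-q->C B-p->D B-q->E C-p->F C-q->G D-p->D D-q->E E-p->F E-q->G F-p->D F-q->E G-p->H G-q->G H-p->I H-q->J I-p->I I-q->J J-p->H J-q->G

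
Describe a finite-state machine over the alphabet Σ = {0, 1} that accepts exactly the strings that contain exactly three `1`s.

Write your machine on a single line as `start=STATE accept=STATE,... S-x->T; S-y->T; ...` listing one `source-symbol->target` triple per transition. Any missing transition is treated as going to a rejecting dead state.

start=q0; accept=q3; q0-0->q0; q0-1->q1; q1-0->q1; q1-1->q2; q2-0->q2; q2-1->q3; q3-0->q3; q3-1->q4; q4-0->q4; q4-1->q4

Only the number of `1`s matters, and only up to 4. Make a chain q0 → q1 → q2 → q3 → q4 advanced by each `1` (with q4 absorbing); every other symbol self-loops. The accepting set is {q3}.
5 states suffice.
        0   1  
>  q0   q0  q1 
   q1   q1  q2 
   q2   q2  q3 
 * q3   q3  q4 
   q4   q4  q4 
(> = start, * = accepting)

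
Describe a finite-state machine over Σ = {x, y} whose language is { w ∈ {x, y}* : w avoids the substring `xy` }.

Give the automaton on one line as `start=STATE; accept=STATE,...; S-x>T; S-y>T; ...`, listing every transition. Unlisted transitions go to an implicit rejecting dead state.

Track partial matches of the forbidden pattern `xy`. State C is a dead state reached once `xy` has occurred; every other state accepts. A means no part of `xy` is currently matched.
3 states suffice.
       x  y 
>* A   B  A 
 * B   B  C 
   C   C  C 
(> = start, * = accepting)

start=A; accept=A,B; A-x>B; A-y>A; B-x>B; B-y>C; C-x>C; C-y>C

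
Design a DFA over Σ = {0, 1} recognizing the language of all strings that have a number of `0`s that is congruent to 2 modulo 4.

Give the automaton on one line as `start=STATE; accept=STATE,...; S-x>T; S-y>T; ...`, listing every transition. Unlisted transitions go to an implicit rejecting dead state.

start=A; accept=C; A-0>B; A-1>A; B-0>C; B-1>B; C-0>D; C-1>C; D-0>A; D-1>D

Keep the running count of `0`s modulo 4: each `0` advances along the cycle A → B → C → D → A while other symbols loop. Accept at C.
       0  1 
>  A   B  A 
   B   C  B 
 * C   D  C 
   D   A  D 
(> = start, * = accepting)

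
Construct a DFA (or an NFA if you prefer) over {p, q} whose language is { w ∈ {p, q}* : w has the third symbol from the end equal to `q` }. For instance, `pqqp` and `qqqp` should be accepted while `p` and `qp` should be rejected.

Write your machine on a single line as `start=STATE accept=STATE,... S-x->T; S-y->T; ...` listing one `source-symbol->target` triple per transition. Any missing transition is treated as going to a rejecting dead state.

A DFA must remember the last 3 symbols (since which symbol is third-to-last isn't known until the input ends). Use one state per possible window of the last ≤3 symbols; accept from those whose window starts with `q`.
15 states suffice.
       p  q 
>  A   B  C 
   B   D  E 
   C   F  G 
   D   H  I 
   E   J  K 
   F   L  M 
   G   N  O 
   H   H  I 
   I   J  K 
   J   L  M 
   K   N  O 
 * L   H  I 
 * M   J  K 
 * N   L  M 
 * O   N  O 
(> = start, * = accepting)

start=A; accept=L,M,N,O; A-p->B; A-q->C; B-p->D; B-q->E; C-p->F; C-q->G; D-p->H; D-q->I; E-p->J; E-q->K; F-p->L; F-q->M; G-p->N; G-q->O; H-p->H; H-q->I; I-p->J; I-q->K; J-p->L; J-q->M; K-p->N; K-q->O; L-p->H; L-q->I; M-p->J; M-q->K; N-p->L; N-q->M; O-p->N; O-q->O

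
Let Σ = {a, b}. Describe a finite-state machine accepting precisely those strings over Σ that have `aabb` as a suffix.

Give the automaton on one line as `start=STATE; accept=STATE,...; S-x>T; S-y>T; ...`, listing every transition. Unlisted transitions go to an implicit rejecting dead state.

start=s0; accept=s4; s0-a>s1; s0-b>s0; s1-a>s2; s1-b>s0; s2-a>s2; s2-b>s3; s3-a>s1; s3-b>s4; s4-a>s1; s4-b>s0

Remember how much of `aabb` the current input suffix matches. State s0 means no match yet; s1 means the last symbol is `a`; s2 means the last 2 symbols are `aa`; s3 means the last 3 symbols are `aab`; s4 means the last 4 symbols are `aabb`. Only s4 accepts. On a mismatch, fall back to the longest proper suffix that is still a prefix of `aabb`.
5 states suffice.
        a   b  
>  s0   s1  s0 
   s1   s2  s0 
   s2   s2  s3 
   s3   s1  s4 
 * s4   s1  s0 
(> = start, * = accepting)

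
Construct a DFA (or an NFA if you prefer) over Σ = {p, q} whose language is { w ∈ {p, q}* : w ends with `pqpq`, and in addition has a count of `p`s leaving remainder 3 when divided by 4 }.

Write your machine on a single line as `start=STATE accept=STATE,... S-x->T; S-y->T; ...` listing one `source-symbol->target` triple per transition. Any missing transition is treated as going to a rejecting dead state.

Build one automaton per condition and run them in lockstep. The first has 5 states tracking how much of the suffix `pqpq` has currently been matched; the second has 4 states tracking the count of `p`s modulo 4. A product state is a pair (one from each), accepting exactly when both do. After merging equivalent states the machine shrinks.
With 8 states:
        p   q  
>  S0   S1  S0 
   S1   S2  S1 
   S2   S3  S4 
   S3   S0  S3 
   S4   S5  S6 
   S5   S0  S7 
   S6   S3  S6 
 * S7   S0  S3 
(> = start, * = accepting)

start=S0; accept=S7; S0-p->S1; S0-q->S0; S1-p->S2; S1-q->S1; S2-p->S3; S2-q->S4; S3-p->S0; S3-q->S3; S4-p->S5; S4-q->S6; S5-p->S0; S5-q->S7; S6-p->S3; S6-q->S6; S7-p->S0; S7-q->S3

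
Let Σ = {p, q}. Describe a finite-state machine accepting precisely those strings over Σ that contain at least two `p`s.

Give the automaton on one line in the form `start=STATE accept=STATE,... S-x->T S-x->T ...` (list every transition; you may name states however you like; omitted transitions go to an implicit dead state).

start=s0 accept=s2,s3 s0-p->s1 s0-q->s0 s1-p->s2 s1-q->s1 s2-p->s3 s2-q->s2 s3-p->s3 s3-q->s3

Count `p`s, saturating at 3: states s0 through s2 mean 0 through 2 `p`s seen; s3 means more than 2. Each `p` increments (capped at s3); other symbols loop. Accept from {s2, s3}.
A 4-state machine:
        p   q  
>  s0   s1  s0 
   s1   s2  s1 
 * s2   s3  s2 
 * s3   s3  s3 
(> = start, * = accepting)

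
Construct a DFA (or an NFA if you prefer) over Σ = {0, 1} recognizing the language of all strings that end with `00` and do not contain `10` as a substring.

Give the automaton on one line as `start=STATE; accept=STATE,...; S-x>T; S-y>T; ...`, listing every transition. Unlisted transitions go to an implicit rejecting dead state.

Build one automaton per condition and run them in lockstep. One (3 states) tracks how much of the suffix `00` has currently been matched; the other (3 states) tracks partial matches of the forbidden pattern `10`. Each combined state is a pair, one component from each; accept when both components accept. Equivalent product states are then merged.
4 states suffice.
        0   1  
>  q0   q1  q2 
   q1   q3  q2 
   q2   q2  q2 
 * q3   q3  q2 
(> = start, * = accepting)

start=q0; accept=q3; q0-0>q1; q0-1>q2; q1-0>q3; q1-1>q2; q2-0>q2; q2-1>q2; q3-0>q3; q3-1>q2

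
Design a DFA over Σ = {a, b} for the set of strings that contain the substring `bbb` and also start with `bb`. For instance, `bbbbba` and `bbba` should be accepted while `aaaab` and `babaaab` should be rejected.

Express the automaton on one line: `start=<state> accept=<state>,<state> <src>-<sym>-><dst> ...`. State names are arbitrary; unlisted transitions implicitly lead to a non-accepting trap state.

start=s0 accept=s7 s0-a->s1 s0-b->s2 s1-a->s1 s1-b->s3 s2-a->s1 s2-b->s4 s3-a->s1 s3-b->s5 s4-a->s6 s4-b->s7 s5-a->s1 s5-b->s8 s6-a->s6 s6-b->s9 s7-a->s7 s7-b->s7 s8-a->s8 s8-b->s8 s9-a->s6 s9-b->s4

Run two small machines in parallel and take their product. One (4 states) tracks whether and how much of `bbb` has been seen; the other (4 states) tracks whether the input so far still matches the prefix `bb`. Each combined state is a pair, one component from each; accept when both components accept.
With 10 states:
        a   b  
>  s0   s1  s2 
   s1   s1  s3 
   s2   s1  s4 
   s3   s1  s5 
   s4   s6  s7 
   s5   s1  s8 
   s6   s6  s9 
 * s7   s7  s7 
   s8   s8  s8 
   s9   s6  s4 
(> = start, * = accepting)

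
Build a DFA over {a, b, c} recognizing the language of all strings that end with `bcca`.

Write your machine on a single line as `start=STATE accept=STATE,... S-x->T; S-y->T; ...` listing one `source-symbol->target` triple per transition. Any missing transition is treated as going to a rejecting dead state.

start=s0; accept=s4; s0-a->s0; s0-b->s1; s0-c->s0; s1-a->s0; s1-b->s1; s1-c->s2; s2-a->s0; s2-b->s1; s2-c->s3; s3-a->s4; s3-b->s1; s3-c->s0; s4-a->s0; s4-b->s1; s4-c->s0

Remember how much of `bcca` the current input suffix matches. State s0 means no match yet; s1 means the last symbol is `b`; s2 means the last 2 symbols are `bc`; s3 means the last 3 symbols are `bcc`; s4 means the last 4 symbols are `bcca`. Only s4 accepts. On a mismatch, fall back to the longest proper suffix that is still a prefix of `bcca`.
A 5-state machine:
        a   b   c  
>  s0   s0  s1  s0 
   s1   s0  s1  s2 
   s2   s0  s1  s3 
   s3   s4  s1  s0 
 * s4   s0  s1  s0 
(> = start, * = accepting)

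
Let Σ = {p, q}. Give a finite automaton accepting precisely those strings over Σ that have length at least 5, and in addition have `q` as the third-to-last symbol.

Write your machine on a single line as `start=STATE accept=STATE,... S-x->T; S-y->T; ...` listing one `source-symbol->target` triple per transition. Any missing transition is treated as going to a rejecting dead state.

start=s0; accept=s6,s7,s8,s9; s0-p->s1; s0-q->s1; s1-p->s2; s1-q->s2; s2-p->s2; s2-q->s3; s3-p->s4; s3-q->s5; s4-p->s6; s4-q->s7; s5-p->s8; s5-q->s9; s6-p->s2; s6-q->s3; s7-p->s4; s7-q->s5; s8-p->s6; s8-q->s7; s9-p->s8; s9-q->s9

Handle the two conditions separately and then intersect. One (7 states) tracks the input length, saturating at 6; the other (15 states) tracks the last 3 symbols read. Each combined state is a pair, one component from each; accept when both components accept. Minimizing collapses redundant product states.
        p   q  
>  s0   s1  s1 
   s1   s2  s2 
   s2   s2  s3 
   s3   s4  s5 
   s4   s6  s7 
   s5   s8  s9 
 * s6   s2  s3 
 * s7   s4  s5 
 * s8   s6  s7 
 * s9   s8  s9 
(> = start, * = accepting)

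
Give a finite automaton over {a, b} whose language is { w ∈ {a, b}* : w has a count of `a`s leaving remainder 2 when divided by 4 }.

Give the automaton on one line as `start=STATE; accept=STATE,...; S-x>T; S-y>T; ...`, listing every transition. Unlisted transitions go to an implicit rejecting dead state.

The only thing that matters is how many `a`s have appeared, reduced mod 4. Use one state per residue: S0 for 0, …, S3 for 3. Reading `a` moves to the next residue; anything else stays put. S2 is accepting.
        a   b  
>  S0   S1  S0 
   S1   S2  S1 
 * S2   S3  S2 
   S3   S0  S3 
(> = start, * = accepting)

start=S0; accept=S2; S0-a>S1; S0-b>S0; S1-a>S2; S1-b>S1; S2-a>S3; S2-b>S2; S3-a>S0; S3-b>S3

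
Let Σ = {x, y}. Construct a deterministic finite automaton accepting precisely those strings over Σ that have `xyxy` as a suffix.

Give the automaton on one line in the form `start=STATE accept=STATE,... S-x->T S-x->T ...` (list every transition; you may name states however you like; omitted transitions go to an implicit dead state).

start=s0 accept=s4 s0-x->s1 s0-y->s0 s1-x->s1 s1-y->s2 s2-x->s3 s2-y->s0 s3-x->s1 s3-y->s4 s4-x->s3 s4-y->s0

Let each state record the length of the longest suffix of the input read so far that is also a prefix of `xyxy`. s1 means the last symbol is `x`; s2 means the last 2 symbols are `xy`; s3 means the last 3 symbols are `xyx`; s4 means the last 4 symbols are `xyxy`. Accept only at s4, where the string currently ends in `xyxy`.
        x   y  
>  s0   s1  s0 
   s1   s1  s2 
   s2   s3  s0 
   s3   s1  s4 
 * s4   s3  s0 
(> = start, * = accepting)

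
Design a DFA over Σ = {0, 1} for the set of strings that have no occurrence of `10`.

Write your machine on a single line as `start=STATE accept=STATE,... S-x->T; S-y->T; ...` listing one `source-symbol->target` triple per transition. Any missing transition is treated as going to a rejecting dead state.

This is the complement of 'contains `10`'. Use the same substring-matching states — A through C holding how much of `10` has just been matched — but flip the accepting set: everything except the trap C accepts.
3 states suffice.
       0  1 
>* A   A  B 
 * B   C  B 
   C   C  C 
(> = start, * = accepting)

start=A; accept=A,B; A-0->A; A-1->B; B-0->C; B-1->B; C-0->C; C-1->C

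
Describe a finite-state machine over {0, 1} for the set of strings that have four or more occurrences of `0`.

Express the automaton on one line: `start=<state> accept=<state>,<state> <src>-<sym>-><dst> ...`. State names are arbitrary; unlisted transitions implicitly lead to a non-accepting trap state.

Only the number of `0`s matters, and only up to 5. Make a chain A → B → C → D → E → F advanced by each `0` (with F absorbing); every other symbol self-loops. The accepting set is {E, F}.
6 states suffice.
       0  1 
>  A   B  A 
   B   C  B 
   C   D  C 
   D   E  D 
 * E   F  E 
 * F   F  F 
(> = start, * = accepting)

start=A accept=E,F A-0->B A-1->A B-0->C B-1->B C-0->D C-1->C D-0->E D-1->D E-0->F E-1->E F-0->F F-1->F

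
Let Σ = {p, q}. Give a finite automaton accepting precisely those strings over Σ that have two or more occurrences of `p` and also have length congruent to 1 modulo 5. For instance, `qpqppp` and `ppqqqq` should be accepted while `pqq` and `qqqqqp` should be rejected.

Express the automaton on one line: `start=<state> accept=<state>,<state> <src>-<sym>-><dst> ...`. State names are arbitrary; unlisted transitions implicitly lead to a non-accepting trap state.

Handle the two conditions separately and then intersect. The first has 4 states tracking the count of `p`s, saturating at 3; the second has 5 states tracking the input length modulo 5. A product state is a pair (one from each), accepting exactly when both do. Minimizing collapses redundant product states.
          p    q  
>  s0     s1   s2 
   s1     s3   s4 
   s2     s4   s5 
   s3     s6   s6 
   s4     s6   s7 
   s5     s7   s8 
   s6     s9   s9 
   s7     s9  s10 
   s8    s10  s11 
   s9    s12  s12 
   s10   s12  s13 
   s11   s13   s0 
   s12   s14  s14 
   s13   s14   s1 
 * s14    s3   s3 
(> = start, * = accepting)

start=s0 accept=s14 s0-p->s1 s0-q->s2 s1-p->s3 s1-q->s4 s2-p->s4 s2-q->s5 s3-p->s6 s3-q->s6 s4-p->s6 s4-q->s7 s5-p->s7 s5-q->s8 s6-p->s9 s6-q->s9 s7-p->s9 s7-q->s10 s8-p->s10 s8-q->s11 s9-p->s12 s9-q->s12 s10-p->s12 s10-q->s13 s11-p->s13 s11-q->s0 s12-p->s14 s12-q->s14 s13-p->s14 s13-q->s1 s14-p->s3 s14-q->s3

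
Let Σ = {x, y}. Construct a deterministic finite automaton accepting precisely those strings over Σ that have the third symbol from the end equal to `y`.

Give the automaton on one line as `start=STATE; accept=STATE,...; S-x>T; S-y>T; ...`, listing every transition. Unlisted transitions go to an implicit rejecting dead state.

start=q0; accept=q11,q12,q13,q14; q0-x>q1; q0-y>q2; q1-x>q3; q1-y>q4; q2-x>q5; q2-y>q6; q3-x>q7; q3-y>q8; q4-x>q9; q4-y>q10; q5-x>q11; q5-y>q12; q6-x>q13; q6-y>q14; q7-x>q7; q7-y>q8; q8-x>q9; q8-y>q10; q9-x>q11; q9-y>q12; q10-x>q13; q10-y>q14; q11-x>q7; q11-y>q8; q12-x>q9; q12-y>q10; q13-x>q11; q13-y>q12; q14-x>q13; q14-y>q14

Because acceptance depends on a position counted from the end, the machine has to buffer the most recent 3 symbols. Make each state the string of the last up-to-3 symbols read; on input `x` shift the window left and append `x`. Accept when the buffered window has length 3 and begins with `y`.
15 states suffice.
          x    y  
>  q0     q1   q2 
   q1     q3   q4 
   q2     q5   q6 
   q3     q7   q8 
   q4     q9  q10 
   q5    q11  q12 
   q6    q13  q14 
   q7     q7   q8 
   q8     q9  q10 
   q9    q11  q12 
   q10   q13  q14 
 * q11    q7   q8 
 * q12    q9  q10 
 * q13   q11  q12 
 * q14   q13  q14 
(> = start, * = accepting)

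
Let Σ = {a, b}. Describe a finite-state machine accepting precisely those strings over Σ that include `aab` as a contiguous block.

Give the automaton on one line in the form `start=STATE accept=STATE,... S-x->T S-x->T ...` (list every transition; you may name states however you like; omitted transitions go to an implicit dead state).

start=s0 accept=s3 s0-a->s1 s0-b->s0 s1-a->s2 s1-b->s0 s2-a->s2 s2-b->s3 s3-a->s3 s3-b->s3

Track how much of `aab` has been matched so far: state s0 is no progress, s3 is the absorbing accept state reached once `aab` has occurred. Intermediate states record partial matches; on a mismatch, fall back to the longest reusable overlap.
A 4-state machine:
        a   b  
>  s0   s1  s0 
   s1   s2  s0 
   s2   s2  s3 
 * s3   s3  s3 
(> = start, * = accepting)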